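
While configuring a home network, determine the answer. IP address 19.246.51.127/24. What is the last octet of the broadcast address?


Given: IP = 19.246.51.127, prefix = /24
Host bits = 32 - 24 = 8
Network last octet = 127 AND mask = 0
Host part size = 2^8 - 1 = 255
Broadcast last octet = 0 OR 255 = 255

255


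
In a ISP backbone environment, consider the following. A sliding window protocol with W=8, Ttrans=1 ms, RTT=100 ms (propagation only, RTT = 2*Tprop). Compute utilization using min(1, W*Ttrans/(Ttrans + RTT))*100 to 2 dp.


Given: W = 8, Ttrans = 1 ms, RTT = 100 ms (= 2 * Tprop, Tprop = 50 ms)
Cycle time = Ttrans + RTT = 1 + 100 = 101 ms (first packet sent until its ACK returns)
W * Ttrans = 8 * 1 = 8 ms of sending per cycle
W * Ttrans / (Ttrans + RTT) = 8 / 101 = 0.079208
U = min(1, 0.079208) = 0.079208
U% = 7.92%

7.92


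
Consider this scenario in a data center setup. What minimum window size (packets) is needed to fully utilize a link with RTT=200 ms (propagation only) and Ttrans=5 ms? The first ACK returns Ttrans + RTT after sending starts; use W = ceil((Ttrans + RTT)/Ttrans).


Given: Ttrans = 5 ms, RTT = 200 ms (= 2 * Tprop, Tprop = 100 ms)
Time until first ACK returns = Ttrans + RTT = 5 + 200 = 205 ms
Need W * Ttrans >= Ttrans + RTT  ->  W >= (Ttrans + RTT) / Ttrans
(Ttrans + RTT) / Ttrans = 205 / 5 = 41
W_min = ceil(41) = 41

41


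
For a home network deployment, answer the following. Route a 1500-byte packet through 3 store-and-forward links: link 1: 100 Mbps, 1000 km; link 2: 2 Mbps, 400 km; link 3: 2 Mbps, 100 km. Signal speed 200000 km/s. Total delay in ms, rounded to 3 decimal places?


Packet = 1500 bytes = 12000 bits. Store-and-forward: sum (t_trans + t_prop) per link.
Link 1: t_trans = 12000/(100*10^6) s = 0.1200 ms; t_prop = 1000/200000 s = 5.0000 ms; subtotal = 5.1200 ms
Link 2: t_trans = 12000/(2*10^6) s = 6.0000 ms; t_prop = 400/200000 s = 2.0000 ms; subtotal = 8.0000 ms
Link 3: t_trans = 12000/(2*10^6) s = 6.0000 ms; t_prop = 100/200000 s = 0.5000 ms; subtotal = 6.5000 ms
End-to-end = 5.1200 + 8.0000 + 6.5000 = 19.6200 ms -> 19.620 ms (3 dp)

19.620


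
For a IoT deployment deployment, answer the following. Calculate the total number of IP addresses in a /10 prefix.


Given: CIDR prefix /10
Host bits = 32 - 10 = 22
Total addresses = 2^22 = 4194304

4194304


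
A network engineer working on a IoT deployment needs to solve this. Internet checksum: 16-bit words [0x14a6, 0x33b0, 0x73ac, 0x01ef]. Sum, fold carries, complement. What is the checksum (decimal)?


Given words: [0x14a6, 0x33b0, 0x73ac, 0x01ef]
Step 1: Sum all words
Raw sum = 5286 + 13232 + 29612 + 495 = 48625
One's complement = ~48625 & 0xFFFF = 16910

16910


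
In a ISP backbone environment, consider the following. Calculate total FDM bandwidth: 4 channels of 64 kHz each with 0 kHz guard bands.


Given: 4 channels, 64 kHz each, guard = 0 kHz
Channel bandwidth = 4 * 64 = 256 kHz
Guard bands = 3 gaps * 0 kHz = 0 kHz
Total = 256 + 0 = 256 kHz

256


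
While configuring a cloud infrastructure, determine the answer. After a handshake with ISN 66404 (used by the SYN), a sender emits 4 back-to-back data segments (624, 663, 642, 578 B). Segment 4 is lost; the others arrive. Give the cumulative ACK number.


SYN uses sequence number 66404; first data byte = ISN + 1 = 66405.
Segment 1: SEQ = 66405, len = 624 B, covers [66405, 67028]
Segment 2: SEQ = 67029, len = 663 B, covers [67029, 67691]
Segment 3: SEQ = 67692, len = 642 B, covers [67692, 68333]
Segment 4: SEQ = 68334, len = 578 B, covers [68334, 68911] [LOST]
In-order data received: bytes [66405, 68333] (segments 1..3).
Segment 4 missing -> gap begins at byte 68334.
Cumulative ACK = next expected in-order byte = 66405 + 624 + 663 + 642 = 68334

68334


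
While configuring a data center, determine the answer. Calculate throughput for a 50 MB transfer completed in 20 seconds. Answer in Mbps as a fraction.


Given: file = 50 MB, time = 20 s
File in Mb = 50 * 8 = 400 Mb
Throughput = 400 / 20 Mbps
Throughput = 20 Mbps

20


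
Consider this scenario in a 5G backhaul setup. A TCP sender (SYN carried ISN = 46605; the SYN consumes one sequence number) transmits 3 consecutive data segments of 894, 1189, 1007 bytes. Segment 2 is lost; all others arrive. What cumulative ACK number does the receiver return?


SYN uses sequence number 46605; first data byte = ISN + 1 = 46606.
Segment 1: SEQ = 46606, len = 894 B, covers [46606, 47499]
Segment 2: SEQ = 47500, len = 1189 B, covers [47500, 48688] [LOST]
Segment 3: SEQ = 48689, len = 1007 B, covers [48689, 49695]
In-order data received: bytes [46606, 47499] (segments 1..1).
Segment 2 missing -> gap begins at byte 47500; later segments buffered out of order.
Cumulative ACK = next expected in-order byte = 46606 + 894 = 47500

47500


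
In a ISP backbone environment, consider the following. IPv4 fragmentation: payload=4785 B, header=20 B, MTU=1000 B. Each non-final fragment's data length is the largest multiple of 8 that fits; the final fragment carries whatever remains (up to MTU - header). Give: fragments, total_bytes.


Max data per non-final fragment = floor((MTU - header)/8)*8 = floor((1000 - 20)/8)*8 = floor(980/8)*8 = 976 B
Final fragment needs no 8-byte alignment: it can carry up to MTU - header = 980 B
Non-final fragments needed = ceil((payload - 980) / 976) = ceil(3805/976) = ceil(3.8986) = 4
Number of fragments = 4 + 1 = 5
Fragment sizes (data): 4 * 976 B + 881 B (last, 881 <= 980 OK)
Total bytes sent = payload + n_frags * header = 4785 + 5*20 = 4785 + 100 = 4885 B

5, 4885


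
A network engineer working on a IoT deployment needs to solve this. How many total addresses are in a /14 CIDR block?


Given: CIDR prefix /14
Host bits = 32 - 14 = 18
Total addresses = 2^18 = 262144

262144


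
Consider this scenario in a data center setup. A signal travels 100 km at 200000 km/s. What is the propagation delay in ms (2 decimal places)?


Given: distance = 100 km, speed = 200000 km/s
Delay = distance / speed = 100 / 200000 seconds
Delay in ms = 100 * 1000 / 200000
Delay = 0.5000 ms
Rounded to 2 dp = 0.50 ms

0.50


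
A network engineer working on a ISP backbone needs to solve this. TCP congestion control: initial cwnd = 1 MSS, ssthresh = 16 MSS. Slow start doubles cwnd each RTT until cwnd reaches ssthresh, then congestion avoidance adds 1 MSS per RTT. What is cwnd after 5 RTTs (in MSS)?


RTT 0: cwnd = 1 MSS (initial)
RTT 1: cwnd = 2 MSS (slow start, doubled)
RTT 2: cwnd = 4 MSS (slow start, doubled)
RTT 3: cwnd = 8 MSS (slow start, doubled)
RTT 4: cwnd = 16 MSS (slow start, doubled)
RTT 5: cwnd = 17 MSS (congestion avoidance, +1)

17


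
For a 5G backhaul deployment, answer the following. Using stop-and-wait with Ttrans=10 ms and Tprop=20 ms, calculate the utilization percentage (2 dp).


Given: Ttrans = 10 ms, Tprop = 20 ms
RTT = 2 * Tprop = 2 * 20 = 40 ms
U = Ttrans / (Ttrans + RTT)
U = 10 / (10 + 40)
U = 10 / 50 = 0.2
U% = 20.00%

20.00


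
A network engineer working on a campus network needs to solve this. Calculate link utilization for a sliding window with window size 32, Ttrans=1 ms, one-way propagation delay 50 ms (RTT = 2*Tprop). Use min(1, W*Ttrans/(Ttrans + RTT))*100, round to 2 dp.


Given: W = 32, Ttrans = 1 ms, RTT = 100 ms (= 2 * Tprop, Tprop = 50 ms)
Cycle time = Ttrans + RTT = 1 + 100 = 101 ms (first packet sent until its ACK returns)
W * Ttrans = 32 * 1 = 32 ms of sending per cycle
W * Ttrans / (Ttrans + RTT) = 32 / 101 = 0.316832
U = min(1, 0.316832) = 0.316832
U% = 31.68%

31.68


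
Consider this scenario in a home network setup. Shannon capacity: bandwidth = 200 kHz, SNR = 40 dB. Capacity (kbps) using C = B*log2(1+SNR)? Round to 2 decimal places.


Given: B = 200 kHz, SNR = 40 dB
SNR linear = 10^(40/10) = 10000
1 + SNR = 10001
log2(10001) = 13.2878566418
C = 200 * 1000 * 13.2878566418 = 2657571.3284 bps
C = 2657.571328 kbps -> 2657.57 kbps (2 dp)

2657.57


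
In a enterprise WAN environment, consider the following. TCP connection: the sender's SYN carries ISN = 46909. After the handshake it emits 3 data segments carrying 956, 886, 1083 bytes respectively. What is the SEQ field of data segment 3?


The SYN occupies sequence number ISN = 46909, so the first data byte is ISN + 1 = 46910.
SEQ of data segment i = (ISN + 1) + sum of payload sizes of segments 1..i-1.
Segment 1: SEQ = 46910, payload = 956 bytes
Segment 2: SEQ = 47866, payload = 886 bytes
Segment 3: SEQ = 48752, payload = 1083 bytes
SEQ of segment 3 = 46910 + 956 + 886 = 48752

48752


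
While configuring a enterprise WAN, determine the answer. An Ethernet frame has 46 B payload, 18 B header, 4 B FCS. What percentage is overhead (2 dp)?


Given: payload = 46 B, header = 18 B, trailer = 4 B
Overhead bytes = header + trailer = 18 + 4 = 22
Total frame = payload + overhead = 46 + 22 = 68
Overhead % = 22 / 68 * 100 = 32.3529% -> 32.35% (2 dp)

32.35


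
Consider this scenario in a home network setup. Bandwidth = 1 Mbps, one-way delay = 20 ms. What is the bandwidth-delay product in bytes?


Given: bandwidth = 1 Mbps, delay = 20 ms
BDP in bits = 1 * 10^6 * 20 / 1000
BDP in bits = 20000
BDP in bytes = 20000 / 8 = 2500

2500


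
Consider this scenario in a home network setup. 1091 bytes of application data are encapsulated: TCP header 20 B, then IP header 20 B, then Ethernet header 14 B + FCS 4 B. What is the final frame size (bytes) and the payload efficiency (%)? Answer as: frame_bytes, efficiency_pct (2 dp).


TCP segment = 1091 + 20 = 1111 B
IP packet = 1111 + 20 = 1131 B
Ethernet frame = 1131 + 14 + 4 = 1149 B
Efficiency = app / frame = 1091 / 1149 = 0.949521 = 94.9521% -> 94.95% (2 dp)

1149, 94.95


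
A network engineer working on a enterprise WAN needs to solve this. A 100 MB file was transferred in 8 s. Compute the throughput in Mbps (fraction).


Given: file = 100 MB, time = 8 s
File in Mb = 100 * 8 = 800 Mb
Throughput = 800 / 8 Mbps
Throughput = 100 Mbps

100


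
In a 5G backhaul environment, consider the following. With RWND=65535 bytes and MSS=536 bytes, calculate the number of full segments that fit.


Given: RWND = 65535 bytes, MSS = 536 bytes
Full segments = floor(RWND / MSS)
Full segments = floor(65535 / 536)
Full segments = floor(122.2668) = 122

122


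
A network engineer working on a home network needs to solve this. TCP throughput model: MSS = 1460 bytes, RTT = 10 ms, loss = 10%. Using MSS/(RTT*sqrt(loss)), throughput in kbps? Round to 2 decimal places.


Given: MSS = 1460 bytes, RTT = 10 ms, loss = 10%
RTT in seconds = 10 / 1000 = 0.01
Loss rate = 10% = 0.1
sqrt(loss) = sqrt(0.1) = 0.316227766017
Throughput (bytes/s) = 1460 / (0.01 * 0.316227766017) = 461692.5384
Throughput (kbps) = 461692.5384 * 8 / 1000 = 3693.540307 -> 3693.54 kbps (2 dp)

3693.54


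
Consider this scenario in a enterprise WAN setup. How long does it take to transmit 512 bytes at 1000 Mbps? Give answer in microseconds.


Given: packet = 512 bytes, bandwidth = 1000 Mbps
Packet in bits = 512 * 8 = 4096 bits
Bandwidth = 1000 * 10^6 = 1000000000 bps
Time = 4096 / 1000000000 seconds
Time in us = 4096 * 10^6 / 1000000000 = 4.096

4.096


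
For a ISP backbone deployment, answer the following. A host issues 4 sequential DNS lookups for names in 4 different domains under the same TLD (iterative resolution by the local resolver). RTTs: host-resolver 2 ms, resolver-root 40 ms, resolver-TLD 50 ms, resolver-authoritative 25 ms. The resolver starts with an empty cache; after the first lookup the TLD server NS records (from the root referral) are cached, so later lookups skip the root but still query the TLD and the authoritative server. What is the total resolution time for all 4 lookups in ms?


Lookup 1 (cold cache): local + root + TLD + auth = 2 + 40 + 50 + 25 = 117 ms
Lookups 2..4 (TLD NS cached -> skip root; new domain -> still ask TLD and auth): local + TLD + auth = 2 + 50 + 25 = 77 ms each
Remaining 3 lookups: 3 * 77 = 231 ms
Total = 117 + 231 = 348 ms

348


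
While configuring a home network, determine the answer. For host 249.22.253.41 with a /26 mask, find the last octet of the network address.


Given: IP = 249.22.253.41, prefix = /26
Subnet mask = 255.255.255.192
Last octet of IP: 41
Last octet of mask: 192
Network last octet = 41 AND 192 = 0

0


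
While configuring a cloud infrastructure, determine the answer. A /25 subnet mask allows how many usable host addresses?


Given: subnet mask /25
Host bits = 32 - 25 = 7
Total addresses = 2^7 = 128
Usable hosts = 128 - 2 (network + broadcast) = 126

126


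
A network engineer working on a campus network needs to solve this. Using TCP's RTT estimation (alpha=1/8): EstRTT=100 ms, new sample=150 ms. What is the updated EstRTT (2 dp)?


Given: EstRTT = 100 ms, SampleRTT = 150 ms, alpha = 1/8
New EstRTT = (1 - alpha) * EstRTT + alpha * SampleRTT
(7/8) * 100 = 87.5
(1/8) * 150 = 18.75
New EstRTT = 87.5 + 18.75 = 106.25 ms -> 106.25 ms (2 dp)

106.25


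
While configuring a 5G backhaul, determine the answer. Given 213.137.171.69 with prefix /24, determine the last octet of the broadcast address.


Given: IP = 213.137.171.69, prefix = /24
Host bits = 32 - 24 = 8
Network last octet = 69 AND mask = 0
Host part size = 2^8 - 1 = 255
Broadcast last octet = 0 OR 255 = 255

255


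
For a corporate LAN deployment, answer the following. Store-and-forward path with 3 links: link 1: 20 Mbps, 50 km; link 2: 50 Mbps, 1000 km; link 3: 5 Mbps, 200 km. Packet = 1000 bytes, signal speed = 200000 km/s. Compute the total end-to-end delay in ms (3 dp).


Packet = 1000 bytes = 8000 bits. Store-and-forward: sum (t_trans + t_prop) per link.
Link 1: t_trans = 8000/(20*10^6) s = 0.4000 ms; t_prop = 50/200000 s = 0.2500 ms; subtotal = 0.6500 ms
Link 2: t_trans = 8000/(50*10^6) s = 0.1600 ms; t_prop = 1000/200000 s = 5.0000 ms; subtotal = 5.1600 ms
Link 3: t_trans = 8000/(5*10^6) s = 1.6000 ms; t_prop = 200/200000 s = 1.0000 ms; subtotal = 2.6000 ms
End-to-end = 0.6500 + 5.1600 + 2.6000 = 8.4100 ms -> 8.410 ms (3 dp)

8.410


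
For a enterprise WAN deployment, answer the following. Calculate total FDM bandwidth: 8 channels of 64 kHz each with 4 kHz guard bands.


Given: 8 channels, 64 kHz each, guard = 4 kHz
Channel bandwidth = 8 * 64 = 512 kHz
Guard bands = 7 gaps * 4 kHz = 28 kHz
Total = 512 + 28 = 540 kHz

540


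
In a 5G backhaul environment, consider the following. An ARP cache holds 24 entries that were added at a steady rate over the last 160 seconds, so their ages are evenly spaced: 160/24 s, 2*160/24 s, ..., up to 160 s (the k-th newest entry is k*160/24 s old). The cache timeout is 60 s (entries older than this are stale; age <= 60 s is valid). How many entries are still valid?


Ages are k * 160/24 s for k = 1..24 (spacing = 6.6667 s).
Entry k is valid iff k * 160/24 <= 60 iff k <= 24 * 60 / 160 = 9.0000
n_valid = floor(9.0000) = 9
(n_stale = 24 - 9 = 15)

9


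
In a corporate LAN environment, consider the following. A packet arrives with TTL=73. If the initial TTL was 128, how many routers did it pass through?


Given: initial TTL = 128, received TTL = 73
Hops = initial TTL - received TTL
Hops = 128 - 73 = 55

55


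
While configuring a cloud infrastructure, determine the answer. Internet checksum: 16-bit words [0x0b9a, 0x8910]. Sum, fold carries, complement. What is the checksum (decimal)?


Given words: [0x0b9a, 0x8910]
Step 1: Sum all words
Raw sum = 2970 + 35088 = 38058
One's complement = ~38058 & 0xFFFF = 27477

27477


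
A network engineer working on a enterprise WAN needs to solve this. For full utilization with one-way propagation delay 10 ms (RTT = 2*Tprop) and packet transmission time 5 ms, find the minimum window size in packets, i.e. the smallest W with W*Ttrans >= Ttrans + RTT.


Given: Ttrans = 5 ms, RTT = 20 ms (= 2 * Tprop, Tprop = 10 ms)
Time until first ACK returns = Ttrans + RTT = 5 + 20 = 25 ms
Need W * Ttrans >= Ttrans + RTT  ->  W >= (Ttrans + RTT) / Ttrans
(Ttrans + RTT) / Ttrans = 25 / 5 = 5
W_min = ceil(5) = 5

5


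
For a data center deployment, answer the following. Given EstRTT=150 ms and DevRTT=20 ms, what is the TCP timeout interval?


Given: EstRTT = 150 ms, DevRTT = 20 ms
Timeout = EstRTT + 4 * DevRTT
4 * DevRTT = 4 * 20 = 80
Timeout = 150 + 80 = 230 ms

230


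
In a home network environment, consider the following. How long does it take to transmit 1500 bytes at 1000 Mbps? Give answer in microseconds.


Given: packet = 1500 bytes, bandwidth = 1000 Mbps
Packet in bits = 1500 * 8 = 12000 bits
Bandwidth = 1000 * 10^6 = 1000000000 bps
Time = 12000 / 1000000000 seconds
Time in us = 12000 * 10^6 / 1000000000 = 12

12


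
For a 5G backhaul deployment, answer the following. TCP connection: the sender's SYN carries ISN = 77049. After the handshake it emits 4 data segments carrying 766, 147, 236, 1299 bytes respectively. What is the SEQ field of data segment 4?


The SYN occupies sequence number ISN = 77049, so the first data byte is ISN + 1 = 77050.
SEQ of data segment i = (ISN + 1) + sum of payload sizes of segments 1..i-1.
Segment 1: SEQ = 77050, payload = 766 bytes
Segment 2: SEQ = 77816, payload = 147 bytes
Segment 3: SEQ = 77963, payload = 236 bytes
Segment 4: SEQ = 78199, payload = 1299 bytes
SEQ of segment 4 = 77050 + 766 + 147 + 236 = 78199

78199


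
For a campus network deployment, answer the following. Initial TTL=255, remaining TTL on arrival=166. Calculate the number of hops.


Given: initial TTL = 255, received TTL = 166
Hops = initial TTL - received TTL
Hops = 255 - 166 = 89

89


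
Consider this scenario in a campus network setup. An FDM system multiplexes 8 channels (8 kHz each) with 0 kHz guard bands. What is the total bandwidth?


Given: 8 channels, 8 kHz each, guard = 0 kHz
Channel bandwidth = 8 * 8 = 64 kHz
Guard bands = 7 gaps * 0 kHz = 0 kHz
Total = 64 + 0 = 64 kHz

64


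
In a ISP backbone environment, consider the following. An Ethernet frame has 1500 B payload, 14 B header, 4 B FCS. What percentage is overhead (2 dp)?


Given: payload = 1500 B, header = 14 B, trailer = 4 B
Overhead bytes = header + trailer = 14 + 4 = 18
Total frame = payload + overhead = 1500 + 18 = 1518
Overhead % = 18 / 1518 * 100 = 1.1858% -> 1.19% (2 dp)

1.19


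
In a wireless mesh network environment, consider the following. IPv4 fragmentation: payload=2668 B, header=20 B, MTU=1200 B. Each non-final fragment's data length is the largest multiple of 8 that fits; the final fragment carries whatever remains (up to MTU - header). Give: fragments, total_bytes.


Max data per non-final fragment = floor((MTU - header)/8)*8 = floor((1200 - 20)/8)*8 = floor(1180/8)*8 = 1176 B
Final fragment needs no 8-byte alignment: it can carry up to MTU - header = 1180 B
Non-final fragments needed = ceil((payload - 1180) / 1176) = ceil(1488/1176) = ceil(1.2653) = 2
Number of fragments = 2 + 1 = 3
Fragment sizes (data): 2 * 1176 B + 316 B (last, 316 <= 1180 OK)
Total bytes sent = payload + n_frags * header = 2668 + 3*20 = 2668 + 60 = 2728 B

3, 2728


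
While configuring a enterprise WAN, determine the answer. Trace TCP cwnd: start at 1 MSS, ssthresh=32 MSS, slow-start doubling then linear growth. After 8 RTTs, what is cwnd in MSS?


RTT 0: cwnd = 1 MSS (initial)
RTT 1: cwnd = 2 MSS (slow start, doubled)
RTT 2: cwnd = 4 MSS (slow start, doubled)
RTT 3: cwnd = 8 MSS (slow start, doubled)
RTT 4: cwnd = 16 MSS (slow start, doubled)
RTT 5: cwnd = 32 MSS (slow start, doubled)
RTT 6: cwnd = 33 MSS (congestion avoidance, +1)
RTT 7: cwnd = 34 MSS (congestion avoidance, +1)
RTT 8: cwnd = 35 MSS (congestion avoidance, +1)

35


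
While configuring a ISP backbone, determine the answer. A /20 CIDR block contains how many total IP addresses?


Given: CIDR prefix /20
Host bits = 32 - 20 = 12
Total addresses = 2^12 = 4096

4096


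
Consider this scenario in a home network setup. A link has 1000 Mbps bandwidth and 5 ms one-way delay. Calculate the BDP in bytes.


Given: bandwidth = 1000 Mbps, delay = 5 ms
BDP in bits = 1000 * 10^6 * 5 / 1000
BDP in bits = 5000000
BDP in bytes = 5000000 / 8 = 625000

625000


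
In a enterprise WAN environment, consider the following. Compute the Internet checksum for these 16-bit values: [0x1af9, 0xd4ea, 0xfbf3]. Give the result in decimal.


Given words: [0x1af9, 0xd4ea, 0xfbf3]
Step 1: Sum all words
Raw sum = 6905 + 54506 + 64499 = 125910
Step 2: Fold carry: (60374 + 1) = 60375
One's complement = ~60375 & 0xFFFF = 5160

5160


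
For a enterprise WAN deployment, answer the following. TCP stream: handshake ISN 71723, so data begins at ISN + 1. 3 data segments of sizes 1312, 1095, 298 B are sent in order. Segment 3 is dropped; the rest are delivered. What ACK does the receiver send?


SYN uses sequence number 71723; first data byte = ISN + 1 = 71724.
Segment 1: SEQ = 71724, len = 1312 B, covers [71724, 73035]
Segment 2: SEQ = 73036, len = 1095 B, covers [73036, 74130]
Segment 3: SEQ = 74131, len = 298 B, covers [74131, 74428] [LOST]
In-order data received: bytes [71724, 74130] (segments 1..2).
Segment 3 missing -> gap begins at byte 74131.
Cumulative ACK = next expected in-order byte = 71724 + 1312 + 1095 = 74131

74131


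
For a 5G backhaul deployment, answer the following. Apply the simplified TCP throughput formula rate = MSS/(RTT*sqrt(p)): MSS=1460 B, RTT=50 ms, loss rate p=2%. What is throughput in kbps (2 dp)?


Given: MSS = 1460 bytes, RTT = 50 ms, loss = 2%
RTT in seconds = 50 / 1000 = 0.05
Loss rate = 2% = 0.02
sqrt(loss) = sqrt(0.02) = 0.141421356237
Throughput (bytes/s) = 1460 / (0.05 * 0.141421356237) = 206475.1801
Throughput (kbps) = 206475.1801 * 8 / 1000 = 1651.801441 -> 1651.80 kbps (2 dp)

1651.80


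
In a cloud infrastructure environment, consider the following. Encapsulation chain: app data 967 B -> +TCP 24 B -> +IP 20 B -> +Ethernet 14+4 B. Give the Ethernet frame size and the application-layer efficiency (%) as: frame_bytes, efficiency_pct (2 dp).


TCP segment = 967 + 24 = 991 B
IP packet = 991 + 20 = 1011 B
Ethernet frame = 1011 + 14 + 4 = 1029 B
Efficiency = app / frame = 967 / 1029 = 0.939747 = 93.9747% -> 93.97% (2 dp)

1029, 93.97


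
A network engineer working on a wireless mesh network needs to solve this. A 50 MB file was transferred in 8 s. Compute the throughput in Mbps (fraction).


Given: file = 50 MB, time = 8 s
File in Mb = 50 * 8 = 400 Mb
Throughput = 400 / 8 Mbps
Throughput = 50 Mbps

50


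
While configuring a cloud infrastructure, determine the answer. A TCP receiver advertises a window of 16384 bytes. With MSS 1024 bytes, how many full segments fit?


Given: RWND = 16384 bytes, MSS = 1024 bytes
Full segments = floor(RWND / MSS)
Full segments = floor(16384 / 1024)
Full segments = floor(16.0) = 16

16


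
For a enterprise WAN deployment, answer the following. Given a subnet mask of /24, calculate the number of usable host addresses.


Given: subnet mask /24
Host bits = 32 - 24 = 8
Total addresses = 2^8 = 256
Usable hosts = 256 - 2 (network + broadcast) = 254

254


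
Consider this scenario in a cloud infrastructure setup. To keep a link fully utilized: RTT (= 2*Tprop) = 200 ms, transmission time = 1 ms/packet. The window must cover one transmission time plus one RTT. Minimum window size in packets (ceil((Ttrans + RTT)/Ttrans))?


Given: Ttrans = 1 ms, RTT = 200 ms (= 2 * Tprop, Tprop = 100 ms)
Time until first ACK returns = Ttrans + RTT = 1 + 200 = 201 ms
Need W * Ttrans >= Ttrans + RTT  ->  W >= (Ttrans + RTT) / Ttrans
(Ttrans + RTT) / Ttrans = 201 / 1 = 201
W_min = ceil(201) = 201

201


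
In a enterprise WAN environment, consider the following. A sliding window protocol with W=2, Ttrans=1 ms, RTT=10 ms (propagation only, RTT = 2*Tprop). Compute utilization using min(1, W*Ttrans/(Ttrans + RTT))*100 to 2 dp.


Given: W = 2, Ttrans = 1 ms, RTT = 10 ms (= 2 * Tprop, Tprop = 5 ms)
Cycle time = Ttrans + RTT = 1 + 10 = 11 ms (first packet sent until its ACK returns)
W * Ttrans = 2 * 1 = 2 ms of sending per cycle
W * Ttrans / (Ttrans + RTT) = 2 / 11 = 0.181818
U = min(1, 0.181818) = 0.181818
U% = 18.18%

18.18


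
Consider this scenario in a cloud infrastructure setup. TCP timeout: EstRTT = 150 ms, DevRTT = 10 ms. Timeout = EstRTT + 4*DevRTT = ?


Given: EstRTT = 150 ms, DevRTT = 10 ms
Timeout = EstRTT + 4 * DevRTT
4 * DevRTT = 4 * 10 = 40
Timeout = 150 + 40 = 190 ms

190


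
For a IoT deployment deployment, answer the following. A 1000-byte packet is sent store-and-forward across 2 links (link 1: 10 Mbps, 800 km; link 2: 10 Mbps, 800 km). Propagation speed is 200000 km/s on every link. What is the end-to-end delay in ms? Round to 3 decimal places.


Packet = 1000 bytes = 8000 bits. Store-and-forward: sum (t_trans + t_prop) per link.
Link 1: t_trans = 8000/(10*10^6) s = 0.8000 ms; t_prop = 800/200000 s = 4.0000 ms; subtotal = 4.8000 ms
Link 2: t_trans = 8000/(10*10^6) s = 0.8000 ms; t_prop = 800/200000 s = 4.0000 ms; subtotal = 4.8000 ms
End-to-end = 4.8000 + 4.8000 = 9.6000 ms -> 9.600 ms (3 dp)

9.600


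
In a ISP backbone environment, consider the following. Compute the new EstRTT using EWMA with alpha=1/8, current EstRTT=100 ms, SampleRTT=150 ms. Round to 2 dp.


Given: EstRTT = 100 ms, SampleRTT = 150 ms, alpha = 1/8
New EstRTT = (1 - alpha) * EstRTT + alpha * SampleRTT
(7/8) * 100 = 87.5
(1/8) * 150 = 18.75
New EstRTT = 87.5 + 18.75 = 106.25 ms -> 106.25 ms (2 dp)

106.25


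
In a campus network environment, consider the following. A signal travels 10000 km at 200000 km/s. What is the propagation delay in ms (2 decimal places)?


Given: distance = 10000 km, speed = 200000 km/s
Delay = distance / speed = 10000 / 200000 seconds
Delay in ms = 10000 * 1000 / 200000
Delay = 50.0000 ms
Rounded to 2 dp = 50.00 ms

50.00


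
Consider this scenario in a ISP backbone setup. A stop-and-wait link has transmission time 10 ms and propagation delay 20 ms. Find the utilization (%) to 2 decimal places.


Given: Ttrans = 10 ms, Tprop = 20 ms
RTT = 2 * Tprop = 2 * 20 = 40 ms
U = Ttrans / (Ttrans + RTT)
U = 10 / (10 + 40)
U = 10 / 50 = 0.2
U% = 20.00%

20.00


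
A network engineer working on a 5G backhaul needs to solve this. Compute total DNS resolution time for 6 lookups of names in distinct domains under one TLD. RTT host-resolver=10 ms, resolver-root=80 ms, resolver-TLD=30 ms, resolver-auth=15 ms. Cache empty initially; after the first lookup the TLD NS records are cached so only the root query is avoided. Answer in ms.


Lookup 1 (cold cache): local + root + TLD + auth = 10 + 80 + 30 + 15 = 135 ms
Lookups 2..6 (TLD NS cached -> skip root; new domain -> still ask TLD and auth): local + TLD + auth = 10 + 30 + 15 = 55 ms each
Remaining 5 lookups: 5 * 55 = 275 ms
Total = 135 + 275 = 410 ms

410


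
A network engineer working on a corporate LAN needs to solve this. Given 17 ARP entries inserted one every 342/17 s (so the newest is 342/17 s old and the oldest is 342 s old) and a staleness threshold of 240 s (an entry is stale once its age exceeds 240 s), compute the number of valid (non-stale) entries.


Ages are k * 342/17 s for k = 1..17 (spacing = 20.1176 s).
Entry k is valid iff k * 342/17 <= 240 iff k <= 17 * 240 / 342 = 11.9298
n_valid = floor(11.9298) = 11
(n_stale = 17 - 11 = 6)

11


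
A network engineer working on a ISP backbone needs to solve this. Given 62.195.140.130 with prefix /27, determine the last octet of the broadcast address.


Given: IP = 62.195.140.130, prefix = /27
Host bits = 32 - 27 = 5
Network last octet = 130 AND mask = 128
Host part size = 2^5 - 1 = 31
Broadcast last octet = 128 OR 31 = 159

159


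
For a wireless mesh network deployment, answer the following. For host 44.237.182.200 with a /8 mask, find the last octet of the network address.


Given: IP = 44.237.182.200, prefix = /8
Subnet mask = 255.0.0.0
Last octet of IP: 200
Last octet of mask: 0
Network last octet = 200 AND 0 = 0

0


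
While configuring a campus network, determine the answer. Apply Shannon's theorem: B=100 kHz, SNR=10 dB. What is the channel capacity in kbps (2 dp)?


Given: B = 100 kHz, SNR = 10 dB
SNR linear = 10^(10/10) = 10
1 + SNR = 11
log2(11) = 3.4594316186
C = 100 * 1000 * 3.4594316186 = 345943.1619 bps
C = 345.943162 kbps -> 345.94 kbps (2 dp)

345.94


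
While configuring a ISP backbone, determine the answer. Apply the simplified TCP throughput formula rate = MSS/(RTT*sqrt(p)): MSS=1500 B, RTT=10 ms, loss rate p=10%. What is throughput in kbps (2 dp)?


Given: MSS = 1500 bytes, RTT = 10 ms, loss = 10%
RTT in seconds = 10 / 1000 = 0.01
Loss rate = 10% = 0.1
sqrt(loss) = sqrt(0.1) = 0.316227766017
Throughput (bytes/s) = 1500 / (0.01 * 0.316227766017) = 474341.6490
Throughput (kbps) = 474341.6490 * 8 / 1000 = 3794.733192 -> 3794.73 kbps (2 dp)

3794.73


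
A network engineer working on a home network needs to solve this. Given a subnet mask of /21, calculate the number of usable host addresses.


Given: subnet mask /21
Host bits = 32 - 21 = 11
Total addresses = 2^11 = 2048
Usable hosts = 2048 - 2 (network + broadcast) = 2046

2046


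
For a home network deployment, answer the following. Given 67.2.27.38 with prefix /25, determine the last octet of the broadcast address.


Given: IP = 67.2.27.38, prefix = /25
Host bits = 32 - 25 = 7
Network last octet = 38 AND mask = 0
Host part size = 2^7 - 1 = 127
Broadcast last octet = 0 OR 127 = 127

127


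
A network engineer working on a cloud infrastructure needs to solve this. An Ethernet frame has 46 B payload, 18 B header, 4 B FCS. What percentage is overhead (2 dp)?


Given: payload = 46 B, header = 18 B, trailer = 4 B
Overhead bytes = header + trailer = 18 + 4 = 22
Total frame = payload + overhead = 46 + 22 = 68
Overhead % = 22 / 68 * 100 = 32.3529% -> 32.35% (2 dp)

32.35


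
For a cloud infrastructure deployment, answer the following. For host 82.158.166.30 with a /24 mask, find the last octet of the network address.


Given: IP = 82.158.166.30, prefix = /24
Subnet mask = 255.255.255.0
Last octet of IP: 30
Last octet of mask: 0
Network last octet = 30 AND 0 = 0

0


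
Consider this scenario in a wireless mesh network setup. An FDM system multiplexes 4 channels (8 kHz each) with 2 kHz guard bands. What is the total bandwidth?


Given: 4 channels, 8 kHz each, guard = 2 kHz
Channel bandwidth = 4 * 8 = 32 kHz
Guard bands = 3 gaps * 2 kHz = 6 kHz
Total = 32 + 6 = 38 kHz

38


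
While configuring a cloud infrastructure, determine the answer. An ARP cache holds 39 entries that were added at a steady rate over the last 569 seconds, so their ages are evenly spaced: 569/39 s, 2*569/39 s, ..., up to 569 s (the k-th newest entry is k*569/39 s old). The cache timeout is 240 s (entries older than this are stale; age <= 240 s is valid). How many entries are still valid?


Ages are k * 569/39 s for k = 1..39 (spacing = 14.5897 s).
Entry k is valid iff k * 569/39 <= 240 iff k <= 39 * 240 / 569 = 16.4499
n_valid = floor(16.4499) = 16
(n_stale = 39 - 16 = 23)

16


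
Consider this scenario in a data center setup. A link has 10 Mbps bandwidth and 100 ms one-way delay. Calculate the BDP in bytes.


Given: bandwidth = 10 Mbps, delay = 100 ms
BDP in bits = 10 * 10^6 * 100 / 1000
BDP in bits = 1000000
BDP in bytes = 1000000 / 8 = 125000

125000


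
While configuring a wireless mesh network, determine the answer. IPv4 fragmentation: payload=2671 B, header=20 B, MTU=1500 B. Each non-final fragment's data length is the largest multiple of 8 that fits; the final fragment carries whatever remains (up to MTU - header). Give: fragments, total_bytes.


Max data per non-final fragment = floor((MTU - header)/8)*8 = floor((1500 - 20)/8)*8 = floor(1480/8)*8 = 1480 B
Final fragment needs no 8-byte alignment: it can carry up to MTU - header = 1480 B
Non-final fragments needed = ceil((payload - 1480) / 1480) = ceil(1191/1480) = ceil(0.8047) = 1
Number of fragments = 1 + 1 = 2
Fragment sizes (data): 1 * 1480 B + 1191 B (last, 1191 <= 1480 OK)
Total bytes sent = payload + n_frags * header = 2671 + 2*20 = 2671 + 40 = 2711 B

2, 2711


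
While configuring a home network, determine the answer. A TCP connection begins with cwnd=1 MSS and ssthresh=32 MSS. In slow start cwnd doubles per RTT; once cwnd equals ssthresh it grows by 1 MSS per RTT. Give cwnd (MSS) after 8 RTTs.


RTT 0: cwnd = 1 MSS (initial)
RTT 1: cwnd = 2 MSS (slow start, doubled)
RTT 2: cwnd = 4 MSS (slow start, doubled)
RTT 3: cwnd = 8 MSS (slow start, doubled)
RTT 4: cwnd = 16 MSS (slow start, doubled)
RTT 5: cwnd = 32 MSS (slow start, doubled)
RTT 6: cwnd = 33 MSS (congestion avoidance, +1)
RTT 7: cwnd = 34 MSS (congestion avoidance, +1)
RTT 8: cwnd = 35 MSS (congestion avoidance, +1)

35


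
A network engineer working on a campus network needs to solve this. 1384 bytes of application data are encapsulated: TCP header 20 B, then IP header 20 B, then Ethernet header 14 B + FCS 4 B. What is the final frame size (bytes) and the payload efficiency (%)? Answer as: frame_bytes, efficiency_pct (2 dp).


TCP segment = 1384 + 20 = 1404 B
IP packet = 1404 + 20 = 1424 B
Ethernet frame = 1424 + 14 + 4 = 1442 B
Efficiency = app / frame = 1384 / 1442 = 0.959778 = 95.9778% -> 95.98% (2 dp)

1442, 95.98


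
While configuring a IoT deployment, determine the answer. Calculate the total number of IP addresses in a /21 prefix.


Given: CIDR prefix /21
Host bits = 32 - 21 = 11
Total addresses = 2^11 = 2048

2048


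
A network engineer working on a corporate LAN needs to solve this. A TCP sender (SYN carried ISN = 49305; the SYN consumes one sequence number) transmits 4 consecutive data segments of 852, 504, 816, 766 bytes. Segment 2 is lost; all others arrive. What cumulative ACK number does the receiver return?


SYN uses sequence number 49305; first data byte = ISN + 1 = 49306.
Segment 1: SEQ = 49306, len = 852 B, covers [49306, 50157]
Segment 2: SEQ = 50158, len = 504 B, covers [50158, 50661] [LOST]
Segment 3: SEQ = 50662, len = 816 B, covers [50662, 51477]
Segment 4: SEQ = 51478, len = 766 B, covers [51478, 52243]
In-order data received: bytes [49306, 50157] (segments 1..1).
Segment 2 missing -> gap begins at byte 50158; later segments buffered out of order.
Cumulative ACK = next expected in-order byte = 49306 + 852 = 50158

50158


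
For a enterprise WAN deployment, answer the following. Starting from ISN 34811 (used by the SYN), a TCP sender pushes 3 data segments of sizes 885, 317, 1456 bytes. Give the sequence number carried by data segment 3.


The SYN occupies sequence number ISN = 34811, so the first data byte is ISN + 1 = 34812.
SEQ of data segment i = (ISN + 1) + sum of payload sizes of segments 1..i-1.
Segment 1: SEQ = 34812, payload = 885 bytes
Segment 2: SEQ = 35697, payload = 317 bytes
Segment 3: SEQ = 36014, payload = 1456 bytes
SEQ of segment 3 = 34812 + 885 + 317 = 36014

36014


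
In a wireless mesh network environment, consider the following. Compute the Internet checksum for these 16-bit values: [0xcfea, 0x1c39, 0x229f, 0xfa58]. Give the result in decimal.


Given words: [0xcfea, 0x1c39, 0x229f, 0xfa58]
Step 1: Sum all words
Raw sum = 53226 + 7225 + 8863 + 64088 = 133402
Step 2: Fold carry: (2330 + 2) = 2332
One's complement = ~2332 & 0xFFFF = 63203

63203


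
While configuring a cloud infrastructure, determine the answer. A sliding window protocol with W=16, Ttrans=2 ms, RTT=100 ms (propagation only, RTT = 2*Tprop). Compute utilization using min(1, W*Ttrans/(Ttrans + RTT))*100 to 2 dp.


Given: W = 16, Ttrans = 2 ms, RTT = 100 ms (= 2 * Tprop, Tprop = 50 ms)
Cycle time = Ttrans + RTT = 2 + 100 = 102 ms (first packet sent until its ACK returns)
W * Ttrans = 16 * 2 = 32 ms of sending per cycle
W * Ttrans / (Ttrans + RTT) = 32 / 102 = 0.313725
U = min(1, 0.313725) = 0.313725
U% = 31.37%

31.37


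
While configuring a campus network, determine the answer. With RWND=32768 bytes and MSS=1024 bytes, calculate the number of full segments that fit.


Given: RWND = 32768 bytes, MSS = 1024 bytes
Full segments = floor(RWND / MSS)
Full segments = floor(32768 / 1024)
Full segments = floor(32.0) = 32

32


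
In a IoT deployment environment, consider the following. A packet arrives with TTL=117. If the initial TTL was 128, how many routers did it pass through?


Given: initial TTL = 128, received TTL = 117
Hops = initial TTL - received TTL
Hops = 128 - 117 = 11

11


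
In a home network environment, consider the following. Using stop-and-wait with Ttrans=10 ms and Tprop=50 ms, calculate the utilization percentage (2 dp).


Given: Ttrans = 10 ms, Tprop = 50 ms
RTT = 2 * Tprop = 2 * 50 = 100 ms
U = Ttrans / (Ttrans + RTT)
U = 10 / (10 + 100)
U = 10 / 110 = 0.090909
U% = 9.09%

9.09


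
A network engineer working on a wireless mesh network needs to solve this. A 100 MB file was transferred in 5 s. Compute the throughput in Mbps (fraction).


Given: file = 100 MB, time = 5 s
File in Mb = 100 * 8 = 800 Mb
Throughput = 800 / 5 Mbps
Throughput = 160 Mbps

160


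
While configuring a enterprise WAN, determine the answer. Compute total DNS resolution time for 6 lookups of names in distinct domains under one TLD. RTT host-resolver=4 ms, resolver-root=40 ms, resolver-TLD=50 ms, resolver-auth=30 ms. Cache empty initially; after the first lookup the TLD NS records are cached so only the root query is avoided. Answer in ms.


Lookup 1 (cold cache): local + root + TLD + auth = 4 + 40 + 50 + 30 = 124 ms
Lookups 2..6 (TLD NS cached -> skip root; new domain -> still ask TLD and auth): local + TLD + auth = 4 + 50 + 30 = 84 ms each
Remaining 5 lookups: 5 * 84 = 420 ms
Total = 124 + 420 = 544 ms

544


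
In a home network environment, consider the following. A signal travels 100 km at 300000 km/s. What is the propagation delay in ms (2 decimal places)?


Given: distance = 100 km, speed = 300000 km/s
Delay = distance / speed = 100 / 300000 seconds
Delay in ms = 100 * 1000 / 300000
Delay = 0.3333 ms
Rounded to 2 dp = 0.33 ms

0.33


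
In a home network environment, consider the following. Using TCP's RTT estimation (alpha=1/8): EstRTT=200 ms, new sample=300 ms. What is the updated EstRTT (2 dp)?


Given: EstRTT = 200 ms, SampleRTT = 300 ms, alpha = 1/8
New EstRTT = (1 - alpha) * EstRTT + alpha * SampleRTT
(7/8) * 200 = 175
(1/8) * 300 = 37.5
New EstRTT = 175 + 37.5 = 212.5 ms -> 212.50 ms (2 dp)

212.50


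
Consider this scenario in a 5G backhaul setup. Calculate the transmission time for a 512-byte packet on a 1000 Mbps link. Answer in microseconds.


Given: packet = 512 bytes, bandwidth = 1000 Mbps
Packet in bits = 512 * 8 = 4096 bits
Bandwidth = 1000 * 10^6 = 1000000000 bps
Time = 4096 / 1000000000 seconds
Time in us = 4096 * 10^6 / 1000000000 = 4.096

4.096


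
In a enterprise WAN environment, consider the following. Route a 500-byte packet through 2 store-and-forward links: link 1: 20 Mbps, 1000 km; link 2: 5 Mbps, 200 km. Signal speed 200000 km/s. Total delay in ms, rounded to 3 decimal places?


Packet = 500 bytes = 4000 bits. Store-and-forward: sum (t_trans + t_prop) per link.
Link 1: t_trans = 4000/(20*10^6) s = 0.2000 ms; t_prop = 1000/200000 s = 5.0000 ms; subtotal = 5.2000 ms
Link 2: t_trans = 4000/(5*10^6) s = 0.8000 ms; t_prop = 200/200000 s = 1.0000 ms; subtotal = 1.8000 ms
End-to-end = 5.2000 + 1.8000 = 7.0000 ms -> 7.000 ms (3 dp)

7.000


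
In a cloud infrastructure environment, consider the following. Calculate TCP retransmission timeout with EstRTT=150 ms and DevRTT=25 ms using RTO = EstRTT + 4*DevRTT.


Given: EstRTT = 150 ms, DevRTT = 25 ms
Timeout = EstRTT + 4 * DevRTT
4 * DevRTT = 4 * 25 = 100
Timeout = 150 + 100 = 250 ms

250


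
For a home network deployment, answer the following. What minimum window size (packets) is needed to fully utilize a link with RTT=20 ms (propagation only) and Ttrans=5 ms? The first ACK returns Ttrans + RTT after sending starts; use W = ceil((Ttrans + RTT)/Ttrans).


Given: Ttrans = 5 ms, RTT = 20 ms (= 2 * Tprop, Tprop = 10 ms)
Time until first ACK returns = Ttrans + RTT = 5 + 20 = 25 ms
Need W * Ttrans >= Ttrans + RTT  ->  W >= (Ttrans + RTT) / Ttrans
(Ttrans + RTT) / Ttrans = 25 / 5 = 5
W_min = ceil(5) = 5

5
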